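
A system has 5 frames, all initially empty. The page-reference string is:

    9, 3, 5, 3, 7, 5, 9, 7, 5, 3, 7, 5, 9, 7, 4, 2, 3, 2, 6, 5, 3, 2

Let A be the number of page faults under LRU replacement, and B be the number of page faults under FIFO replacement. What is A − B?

1

Under LRU: F F F . F . . . . . . . . . F F F . F F . . → 9 faults.
Under FIFO: F F F . F . . . . . . . . . F F . . F . F . → 8 faults.
A − B = 9 − 8 = 1.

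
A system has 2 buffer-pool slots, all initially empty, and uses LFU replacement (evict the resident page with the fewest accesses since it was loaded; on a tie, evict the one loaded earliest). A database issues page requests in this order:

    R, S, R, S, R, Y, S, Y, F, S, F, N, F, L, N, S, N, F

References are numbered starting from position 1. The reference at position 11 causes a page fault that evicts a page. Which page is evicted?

S

pos 1: R -> miss, frames {R}
pos 2: S -> miss, frames {R,S}
pos 3: R -> hit
pos 4: S -> hit
pos 5: R -> hit
pos 6: Y -> miss, evict S, frames {R,Y}
pos 7: S -> miss, evict Y, frames {R,S}
pos 8: Y -> miss, evict S, frames {R,Y}
pos 9: F -> miss, evict Y, frames {R,F}
pos 10: S -> miss, evict F, frames {R,S}
pos 11: F -> miss, evict S, frames {R,F}
At position 11, page S is evicted.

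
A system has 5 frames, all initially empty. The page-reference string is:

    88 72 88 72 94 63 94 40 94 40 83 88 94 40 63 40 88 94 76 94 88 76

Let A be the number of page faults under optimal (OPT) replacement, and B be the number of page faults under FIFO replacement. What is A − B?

-2

Under OPT: F F . . F F . F . . F . . . . . . . F . . . → 7 faults.
Under FIFO: F F . . F F . F . . F F . . . . . . F F . . → 9 faults.
A − B = 7 − 9 = -2.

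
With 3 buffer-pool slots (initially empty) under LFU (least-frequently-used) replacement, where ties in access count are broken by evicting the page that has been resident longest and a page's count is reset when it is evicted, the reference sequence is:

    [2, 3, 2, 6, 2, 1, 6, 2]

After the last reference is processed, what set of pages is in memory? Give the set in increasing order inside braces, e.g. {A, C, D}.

2: miss, frames {2}
3: miss, frames {2,3}
2: hit
6: miss, frames {2,3,6}
2: hit
1: miss, evict 3, frames {2,6,1}
6: hit
2: hit

{1, 2, 6}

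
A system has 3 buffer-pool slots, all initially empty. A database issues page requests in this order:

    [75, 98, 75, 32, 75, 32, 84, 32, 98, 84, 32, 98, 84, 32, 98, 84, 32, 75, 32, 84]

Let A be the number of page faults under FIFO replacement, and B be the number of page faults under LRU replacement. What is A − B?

-1

Under FIFO: F F . F . . F . . . . . . . . . . F . . → 5 faults.
Under LRU: F F . F . . F . F . . . . . . . . F . . → 6 faults.
A − B = 5 − 6 = -1.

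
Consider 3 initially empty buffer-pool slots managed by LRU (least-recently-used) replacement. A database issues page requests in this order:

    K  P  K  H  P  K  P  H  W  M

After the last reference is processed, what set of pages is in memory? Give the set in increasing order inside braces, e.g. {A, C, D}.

{H, M, W}

K → miss, frames [K]
P → miss, frames [K, P]
K → hit
H → miss, frames [P, K, H]
P → hit
K → hit
P → hit
H → hit
W → miss, evict K, frames [P, H, W]
M → miss, evict P, frames [H, W, M]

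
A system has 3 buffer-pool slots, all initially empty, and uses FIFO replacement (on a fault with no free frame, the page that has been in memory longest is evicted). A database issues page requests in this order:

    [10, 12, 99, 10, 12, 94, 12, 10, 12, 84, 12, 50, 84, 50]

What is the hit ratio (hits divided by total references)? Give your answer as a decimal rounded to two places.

10 → fault, frames [10]
12 → fault, frames [10, 12]
99 → fault, frames [10, 12, 99]
10 → hit
12 → hit
94 → fault, evict 10, frames [12, 99, 94]
12 → hit
10 → fault, evict 12, frames [99, 94, 10]
12 → fault, evict 99, frames [94, 10, 12]
84 → fault, evict 94, frames [10, 12, 84]
12 → hit
50 → fault, evict 10, frames [12, 84, 50]
84 → hit
50 → hit
Hits: 6 of 14 references → 6/14 = 0.4286.

0.43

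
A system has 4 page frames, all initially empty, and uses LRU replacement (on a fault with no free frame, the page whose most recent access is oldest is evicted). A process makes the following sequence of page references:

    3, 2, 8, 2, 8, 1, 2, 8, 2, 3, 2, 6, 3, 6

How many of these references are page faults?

5

3 → fault, frames [3]
2 → fault, frames [3, 2]
8 → fault, frames [3, 2, 8]
2 → hit
8 → hit
1 → fault, frames [3, 2, 8, 1]
2 → hit
8 → hit
2 → hit
3 → hit
2 → hit
6 → fault, evict 1, frames [8, 3, 2, 6]
3 → hit
6 → hit
Page faults: 5.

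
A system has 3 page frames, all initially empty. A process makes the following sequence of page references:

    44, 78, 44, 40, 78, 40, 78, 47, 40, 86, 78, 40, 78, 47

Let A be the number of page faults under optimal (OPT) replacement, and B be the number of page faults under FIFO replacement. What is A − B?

-2

Under OPT: F F . F . . . F . F . . . F → 6 faults.
Under FIFO: F F . F . . . F . F F F . F → 8 faults.
A − B = 6 − 8 = -2.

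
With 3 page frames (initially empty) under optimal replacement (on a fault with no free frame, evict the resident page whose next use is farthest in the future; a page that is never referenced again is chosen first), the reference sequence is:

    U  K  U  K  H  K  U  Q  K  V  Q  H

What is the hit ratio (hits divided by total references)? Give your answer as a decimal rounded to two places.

U → miss, frames [U]
K → miss, frames [U, K]
U → hit
K → hit
H → miss, frames [U, K, H]
K → hit
U → hit
Q → miss, evict U, frames [K, H, Q]
K → hit
V → miss, evict K, frames [H, Q, V]
Q → hit
H → hit
Hits: 7 of 12 references → 7/12 = 0.5833.

0.58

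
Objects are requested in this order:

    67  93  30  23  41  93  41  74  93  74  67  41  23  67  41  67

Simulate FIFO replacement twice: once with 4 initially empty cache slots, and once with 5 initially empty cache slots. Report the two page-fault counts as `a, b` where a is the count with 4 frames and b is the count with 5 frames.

4 frames: F F F F F . . F F . F . F . F . → 10 faults.
5 frames: F F F F F . . F . . F . . . . . → 7 faults.
7 < 10: adding a frame reduced faults, as is typical.

10, 7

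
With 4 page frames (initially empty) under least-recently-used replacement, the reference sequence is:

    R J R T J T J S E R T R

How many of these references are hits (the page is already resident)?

5

R: miss, frames {R}
J: miss, frames {R,J}
R: hit
T: miss, frames {J,R,T}
J: hit
T: hit
J: hit
S: miss, frames {R,T,J,S}
E: miss, evict R, frames {T,J,S,E}
R: miss, evict T, frames {J,S,E,R}
T: miss, evict J, frames {S,E,R,T}
R: hit
Hits: 5.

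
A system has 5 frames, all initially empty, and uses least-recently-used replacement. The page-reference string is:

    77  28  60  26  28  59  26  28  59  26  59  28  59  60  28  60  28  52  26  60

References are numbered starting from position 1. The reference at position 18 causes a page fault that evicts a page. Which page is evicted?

77

pos 1: 77 -> fault, frames (77)
pos 2: 28 -> fault, frames (77 28)
pos 3: 60 -> fault, frames (77 28 60)
pos 4: 26 -> fault, frames (77 28 60 26)
pos 5: 28 -> hit
pos 6: 59 -> fault, frames (77 60 26 28 59)
pos 7: 26 -> hit
pos 8: 28 -> hit
pos 9: 59 -> hit
pos 10: 26 -> hit
pos 11: 59 -> hit
pos 12: 28 -> hit
pos 13: 59 -> hit
pos 14: 60 -> hit
pos 15: 28 -> hit
pos 16: 60 -> hit
pos 17: 28 -> hit
pos 18: 52 -> fault, evict 77, frames (26 59 60 28 52)
At position 18, page 77 is evicted.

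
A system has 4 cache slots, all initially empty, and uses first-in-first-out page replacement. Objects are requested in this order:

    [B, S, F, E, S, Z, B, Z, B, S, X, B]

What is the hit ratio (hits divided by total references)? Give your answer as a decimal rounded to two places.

B → miss, frames {B}
S → miss, frames {B,S}
F → miss, frames {B,S,F}
E → miss, frames {B,S,F,E}
S → hit
Z → miss, evict B, frames {S,F,E,Z}
B → miss, evict S, frames {F,E,Z,B}
Z → hit
B → hit
S → miss, evict F, frames {E,Z,B,S}
X → miss, evict E, frames {Z,B,S,X}
B → hit
Hits: 4 of 12 references → 4/12 = 0.3333.

0.33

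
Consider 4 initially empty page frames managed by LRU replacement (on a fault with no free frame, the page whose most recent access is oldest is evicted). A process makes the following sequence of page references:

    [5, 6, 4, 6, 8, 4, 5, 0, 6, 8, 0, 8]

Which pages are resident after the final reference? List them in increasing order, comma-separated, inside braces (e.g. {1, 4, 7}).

5 → fault, frames {5}
6 → fault, frames {5,6}
4 → fault, frames {5,6,4}
6 → hit
8 → fault, frames {5,4,6,8}
4 → hit
5 → hit
0 → fault, evict 6, frames {8,4,5,0}
6 → fault, evict 8, frames {4,5,0,6}
8 → fault, evict 4, frames {5,0,6,8}
0 → hit
8 → hit

{0, 5, 6, 8}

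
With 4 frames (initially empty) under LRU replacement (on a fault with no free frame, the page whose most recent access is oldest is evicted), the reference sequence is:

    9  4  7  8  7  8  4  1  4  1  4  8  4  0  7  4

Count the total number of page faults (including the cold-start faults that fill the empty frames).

7

9: miss, frames [9]
4: miss, frames [9, 4]
7: miss, frames [9, 4, 7]
8: miss, frames [9, 4, 7, 8]
7: hit
8: hit
4: hit
1: miss, evict 9, frames [7, 8, 4, 1]
4: hit
1: hit
4: hit
8: hit
4: hit
0: miss, evict 7, frames [1, 8, 4, 0]
7: miss, evict 1, frames [8, 4, 0, 7]
4: hit
Page faults: 7.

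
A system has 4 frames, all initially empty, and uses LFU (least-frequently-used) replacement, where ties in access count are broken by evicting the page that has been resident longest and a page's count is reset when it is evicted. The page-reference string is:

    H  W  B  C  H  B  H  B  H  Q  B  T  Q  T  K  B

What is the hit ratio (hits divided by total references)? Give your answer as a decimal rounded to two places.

H -> miss, frames {H}
W -> miss, frames {H,W}
B -> miss, frames {H,W,B}
C -> miss, frames {H,W,B,C}
H -> hit
B -> hit
H -> hit
B -> hit
H -> hit
Q -> miss, evict W, frames {H,B,C,Q}
B -> hit
T -> miss, evict C, frames {H,B,Q,T}
Q -> hit
T -> hit
K -> miss, evict Q, frames {H,B,T,K}
B -> hit
Hits: 9 of 16 references → 9/16 = 0.5625.

0.56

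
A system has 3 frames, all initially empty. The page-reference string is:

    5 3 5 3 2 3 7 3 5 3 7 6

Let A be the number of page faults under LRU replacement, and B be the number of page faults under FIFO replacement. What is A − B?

Under LRU: F F . . F . F . F . . F → 6 faults.
Under FIFO: F F . . F . F . F F . F → 7 faults.
A − B = 6 − 7 = -1.

-1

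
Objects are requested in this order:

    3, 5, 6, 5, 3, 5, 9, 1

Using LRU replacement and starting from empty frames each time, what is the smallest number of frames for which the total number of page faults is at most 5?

3

f=1: 8 faults
f=2: 6 faults
f=3: 5 faults
f=4: 5 faults
f=5: 5 faults
Smallest f with faults ≤ 5 is 3.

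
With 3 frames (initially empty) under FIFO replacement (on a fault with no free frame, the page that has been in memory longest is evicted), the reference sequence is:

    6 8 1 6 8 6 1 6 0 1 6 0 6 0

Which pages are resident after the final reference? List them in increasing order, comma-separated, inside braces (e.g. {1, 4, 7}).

{0, 1, 6}

6 → miss, frames [6]
8 → miss, frames [6, 8]
1 → miss, frames [6, 8, 1]
6 → hit
8 → hit
6 → hit
1 → hit
6 → hit
0 → miss, evict 6, frames [8, 1, 0]
1 → hit
6 → miss, evict 8, frames [1, 0, 6]
0 → hit
6 → hit
0 → hit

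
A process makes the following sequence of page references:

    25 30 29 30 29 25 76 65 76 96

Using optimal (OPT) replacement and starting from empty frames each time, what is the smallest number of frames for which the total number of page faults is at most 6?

3

f=1: 10 faults
f=2: 7 faults
f=3: 6 faults
f=4: 6 faults
f=5: 6 faults
f=6: 6 faults
Smallest f with faults ≤ 6 is 3.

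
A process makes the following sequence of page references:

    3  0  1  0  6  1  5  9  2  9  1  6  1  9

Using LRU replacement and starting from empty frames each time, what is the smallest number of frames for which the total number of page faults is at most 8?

4

f=1: 14 faults
f=2: 11 faults
f=3: 9 faults
f=4: 8 faults
f=5: 7 faults
f=6: 7 faults
f=7: 7 faults
Smallest f with faults ≤ 8 is 4.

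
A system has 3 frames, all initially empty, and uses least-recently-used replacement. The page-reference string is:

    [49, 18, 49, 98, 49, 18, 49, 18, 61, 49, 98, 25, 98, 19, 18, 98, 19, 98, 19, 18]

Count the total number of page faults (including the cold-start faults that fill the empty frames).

8

49: fault, frames [49]
18: fault, frames [49, 18]
49: hit
98: fault, frames [18, 49, 98]
49: hit
18: hit
49: hit
18: hit
61: fault, evict 98, frames [49, 18, 61]
49: hit
98: fault, evict 18, frames [61, 49, 98]
25: fault, evict 61, frames [49, 98, 25]
98: hit
19: fault, evict 49, frames [25, 98, 19]
18: fault, evict 25, frames [98, 19, 18]
98: hit
19: hit
98: hit
19: hit
18: hit
Page faults: 8.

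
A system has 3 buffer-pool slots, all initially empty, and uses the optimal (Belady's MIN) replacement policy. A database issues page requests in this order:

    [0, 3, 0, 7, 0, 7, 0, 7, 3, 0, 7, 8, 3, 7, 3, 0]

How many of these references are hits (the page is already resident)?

0 → fault, frames (0)
3 → fault, frames (0 3)
0 → hit
7 → fault, frames (0 3 7)
0 → hit
7 → hit
0 → hit
7 → hit
3 → hit
0 → hit
7 → hit
8 → fault, evict 0, frames (3 7 8)
3 → hit
7 → hit
3 → hit
0 → fault, evict 8, frames (3 7 0)
Hits: 11.

11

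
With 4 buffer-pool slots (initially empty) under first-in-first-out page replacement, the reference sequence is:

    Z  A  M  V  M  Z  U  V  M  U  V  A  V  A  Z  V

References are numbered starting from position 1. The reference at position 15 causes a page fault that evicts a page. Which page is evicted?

A

pos 1: Z → miss, frames {Z}
pos 2: A → miss, frames {Z,A}
pos 3: M → miss, frames {Z,A,M}
pos 4: V → miss, frames {Z,A,M,V}
pos 5: M → hit
pos 6: Z → hit
pos 7: U → miss, evict Z, frames {A,M,V,U}
pos 8: V → hit
pos 9: M → hit
pos 10: U → hit
pos 11: V → hit
pos 12: A → hit
pos 13: V → hit
pos 14: A → hit
pos 15: Z → miss, evict A, frames {M,V,U,Z}
At position 15, page A is evicted.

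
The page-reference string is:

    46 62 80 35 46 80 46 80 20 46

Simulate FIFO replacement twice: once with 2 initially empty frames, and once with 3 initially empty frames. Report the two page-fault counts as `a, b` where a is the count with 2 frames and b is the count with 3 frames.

8, 6

2 frames: F F F F F F . . F F → 8 faults.
3 frames: F F F F F . . . F . → 6 faults.
6 < 8: adding a frame reduced faults, as is typical.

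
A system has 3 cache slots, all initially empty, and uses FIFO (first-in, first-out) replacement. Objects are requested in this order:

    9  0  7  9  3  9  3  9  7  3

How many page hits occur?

5

9: miss, frames [9]
0: miss, frames [9, 0]
7: miss, frames [9, 0, 7]
9: hit
3: miss, evict 9, frames [0, 7, 3]
9: miss, evict 0, frames [7, 3, 9]
3: hit
9: hit
7: hit
3: hit
Hits: 5.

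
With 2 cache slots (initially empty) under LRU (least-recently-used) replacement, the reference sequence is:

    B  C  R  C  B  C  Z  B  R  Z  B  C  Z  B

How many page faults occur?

B → fault, frames [B]
C → fault, frames [B, C]
R → fault, evict B, frames [C, R]
C → hit
B → fault, evict R, frames [C, B]
C → hit
Z → fault, evict B, frames [C, Z]
B → fault, evict C, frames [Z, B]
R → fault, evict Z, frames [B, R]
Z → fault, evict B, frames [R, Z]
B → fault, evict R, frames [Z, B]
C → fault, evict Z, frames [B, C]
Z → fault, evict B, frames [C, Z]
B → fault, evict C, frames [Z, B]
Page faults: 12.

12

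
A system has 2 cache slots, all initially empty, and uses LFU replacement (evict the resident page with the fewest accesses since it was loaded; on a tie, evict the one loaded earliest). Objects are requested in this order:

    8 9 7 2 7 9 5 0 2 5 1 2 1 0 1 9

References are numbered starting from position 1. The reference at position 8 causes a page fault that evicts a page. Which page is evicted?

pos 1: 8 -> fault, frames (8)
pos 2: 9 -> fault, frames (8 9)
pos 3: 7 -> fault, evict 8, frames (9 7)
pos 4: 2 -> fault, evict 9, frames (7 2)
pos 5: 7 -> hit
pos 6: 9 -> fault, evict 2, frames (7 9)
pos 7: 5 -> fault, evict 9, frames (7 5)
pos 8: 0 -> fault, evict 5, frames (7 0)
At position 8, page 5 is evicted.

5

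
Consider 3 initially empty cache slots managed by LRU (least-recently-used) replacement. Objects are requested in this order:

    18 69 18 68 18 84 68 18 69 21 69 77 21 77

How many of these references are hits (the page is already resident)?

7

18 → fault, frames (18)
69 → fault, frames (18 69)
18 → hit
68 → fault, frames (69 18 68)
18 → hit
84 → fault, evict 69, frames (68 18 84)
68 → hit
18 → hit
69 → fault, evict 84, frames (68 18 69)
21 → fault, evict 68, frames (18 69 21)
69 → hit
77 → fault, evict 18, frames (21 69 77)
21 → hit
77 → hit
Hits: 7.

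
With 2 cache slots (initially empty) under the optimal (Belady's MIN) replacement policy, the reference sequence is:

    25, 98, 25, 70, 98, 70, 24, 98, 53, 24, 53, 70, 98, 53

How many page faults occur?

25 → fault, frames (25)
98 → fault, frames (25 98)
25 → hit
70 → fault, evict 25, frames (98 70)
98 → hit
70 → hit
24 → fault, evict 70, frames (98 24)
98 → hit
53 → fault, evict 98, frames (24 53)
24 → hit
53 → hit
70 → fault, evict 24, frames (53 70)
98 → fault, evict 70, frames (53 98)
53 → hit
Page faults: 7.

7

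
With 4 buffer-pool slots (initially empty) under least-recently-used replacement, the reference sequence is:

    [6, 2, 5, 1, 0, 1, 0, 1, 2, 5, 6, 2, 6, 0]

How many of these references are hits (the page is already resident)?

7

6 → fault, frames {6}
2 → fault, frames {6,2}
5 → fault, frames {6,2,5}
1 → fault, frames {6,2,5,1}
0 → fault, evict 6, frames {2,5,1,0}
1 → hit
0 → hit
1 → hit
2 → hit
5 → hit
6 → fault, evict 0, frames {1,2,5,6}
2 → hit
6 → hit
0 → fault, evict 1, frames {5,2,6,0}
Hits: 7.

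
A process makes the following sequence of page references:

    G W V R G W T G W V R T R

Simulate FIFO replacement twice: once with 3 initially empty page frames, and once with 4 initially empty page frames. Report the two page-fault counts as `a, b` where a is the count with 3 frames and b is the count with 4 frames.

9, 10

3 frames: F F F F F F F . . F F . . → 9 faults.
4 frames: F F F F . . F F F F F F . → 10 faults.
10 > 9: adding a frame increased faults — Belady's anomaly.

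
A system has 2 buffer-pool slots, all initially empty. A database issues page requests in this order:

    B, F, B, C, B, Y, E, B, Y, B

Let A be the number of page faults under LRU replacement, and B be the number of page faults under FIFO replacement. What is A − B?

Under LRU: F F . F . F F F F . → 7 faults.
Under FIFO: F F . F F F F F F . → 8 faults.
A − B = 7 − 8 = -1.

-1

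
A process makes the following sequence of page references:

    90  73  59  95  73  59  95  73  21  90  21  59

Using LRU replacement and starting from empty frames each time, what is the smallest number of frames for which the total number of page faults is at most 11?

f=1: 12 faults
f=2: 11 faults
f=3: 7 faults
f=4: 7 faults
f=5: 5 faults
Smallest f with faults ≤ 11 is 2.

2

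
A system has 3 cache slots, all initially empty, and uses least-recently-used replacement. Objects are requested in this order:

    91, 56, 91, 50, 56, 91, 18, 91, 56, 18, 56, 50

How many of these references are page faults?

5

91: miss, frames [91]
56: miss, frames [91, 56]
91: hit
50: miss, frames [56, 91, 50]
56: hit
91: hit
18: miss, evict 50, frames [56, 91, 18]
91: hit
56: hit
18: hit
56: hit
50: miss, evict 91, frames [18, 56, 50]
Page faults: 5.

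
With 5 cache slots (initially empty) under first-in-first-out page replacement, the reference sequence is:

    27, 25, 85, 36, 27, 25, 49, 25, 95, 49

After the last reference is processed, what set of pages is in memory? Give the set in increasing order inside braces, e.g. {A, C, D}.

27 → fault, frames {27}
25 → fault, frames {27,25}
85 → fault, frames {27,25,85}
36 → fault, frames {27,25,85,36}
27 → hit
25 → hit
49 → fault, frames {27,25,85,36,49}
25 → hit
95 → fault, evict 27, frames {25,85,36,49,95}
49 → hit

{25, 36, 49, 85, 95}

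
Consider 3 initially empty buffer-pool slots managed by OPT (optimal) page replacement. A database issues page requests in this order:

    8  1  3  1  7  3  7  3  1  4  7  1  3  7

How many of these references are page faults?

8: miss, frames (8)
1: miss, frames (8 1)
3: miss, frames (8 1 3)
1: hit
7: miss, evict 8, frames (1 3 7)
3: hit
7: hit
3: hit
1: hit
4: miss, evict 3, frames (1 7 4)
7: hit
1: hit
3: miss, evict 4, frames (1 7 3)
7: hit
Page faults: 6.

6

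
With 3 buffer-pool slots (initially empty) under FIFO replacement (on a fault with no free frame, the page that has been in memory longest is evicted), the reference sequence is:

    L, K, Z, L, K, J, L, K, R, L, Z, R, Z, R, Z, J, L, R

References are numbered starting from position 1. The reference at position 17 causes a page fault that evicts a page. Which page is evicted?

pos 1: L: miss, frames {L}
pos 2: K: miss, frames {L,K}
pos 3: Z: miss, frames {L,K,Z}
pos 4: L: hit
pos 5: K: hit
pos 6: J: miss, evict L, frames {K,Z,J}
pos 7: L: miss, evict K, frames {Z,J,L}
pos 8: K: miss, evict Z, frames {J,L,K}
pos 9: R: miss, evict J, frames {L,K,R}
pos 10: L: hit
pos 11: Z: miss, evict L, frames {K,R,Z}
pos 12: R: hit
pos 13: Z: hit
pos 14: R: hit
pos 15: Z: hit
pos 16: J: miss, evict K, frames {R,Z,J}
pos 17: L: miss, evict R, frames {Z,J,L}
At position 17, page R is evicted.

R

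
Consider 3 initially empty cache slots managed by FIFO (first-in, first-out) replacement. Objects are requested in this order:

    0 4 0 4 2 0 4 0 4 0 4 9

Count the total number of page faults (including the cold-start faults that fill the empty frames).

4

0 → fault, frames {0}
4 → fault, frames {0,4}
0 → hit
4 → hit
2 → fault, frames {0,4,2}
0 → hit
4 → hit
0 → hit
4 → hit
0 → hit
4 → hit
9 → fault, evict 0, frames {4,2,9}
Page faults: 4.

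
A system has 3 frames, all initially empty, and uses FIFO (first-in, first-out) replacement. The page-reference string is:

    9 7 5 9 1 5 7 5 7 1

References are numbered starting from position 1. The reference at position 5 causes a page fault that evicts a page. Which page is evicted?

pos 1: 9: miss, frames [9]
pos 2: 7: miss, frames [9, 7]
pos 3: 5: miss, frames [9, 7, 5]
pos 4: 9: hit
pos 5: 1: miss, evict 9, frames [7, 5, 1]
At position 5, page 9 is evicted.

9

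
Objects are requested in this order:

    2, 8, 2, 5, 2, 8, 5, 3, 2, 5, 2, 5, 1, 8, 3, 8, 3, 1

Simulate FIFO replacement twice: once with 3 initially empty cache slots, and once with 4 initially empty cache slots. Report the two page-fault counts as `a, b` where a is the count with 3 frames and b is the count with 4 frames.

8, 5

3 frames: F F . F . . . F F . . . F F F . . . → 8 faults.
4 frames: F F . F . . . F . . . . F . . . . . → 5 faults.
5 < 8: adding a frame reduced faults, as is typical.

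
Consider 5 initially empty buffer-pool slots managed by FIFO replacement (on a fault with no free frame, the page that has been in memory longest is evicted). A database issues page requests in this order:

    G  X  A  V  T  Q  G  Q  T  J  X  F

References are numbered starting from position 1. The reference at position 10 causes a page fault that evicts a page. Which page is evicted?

A

pos 1: G -> fault, frames {G}
pos 2: X -> fault, frames {G,X}
pos 3: A -> fault, frames {G,X,A}
pos 4: V -> fault, frames {G,X,A,V}
pos 5: T -> fault, frames {G,X,A,V,T}
pos 6: Q -> fault, evict G, frames {X,A,V,T,Q}
pos 7: G -> fault, evict X, frames {A,V,T,Q,G}
pos 8: Q -> hit
pos 9: T -> hit
pos 10: J -> fault, evict A, frames {V,T,Q,G,J}
At position 10, page A is evicted.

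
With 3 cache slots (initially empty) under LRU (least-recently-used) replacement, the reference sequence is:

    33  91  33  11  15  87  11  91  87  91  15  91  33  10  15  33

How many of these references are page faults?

33: fault, frames {33}
91: fault, frames {33,91}
33: hit
11: fault, frames {91,33,11}
15: fault, evict 91, frames {33,11,15}
87: fault, evict 33, frames {11,15,87}
11: hit
91: fault, evict 15, frames {87,11,91}
87: hit
91: hit
15: fault, evict 11, frames {87,91,15}
91: hit
33: fault, evict 87, frames {15,91,33}
10: fault, evict 15, frames {91,33,10}
15: fault, evict 91, frames {33,10,15}
33: hit
Page faults: 10.

10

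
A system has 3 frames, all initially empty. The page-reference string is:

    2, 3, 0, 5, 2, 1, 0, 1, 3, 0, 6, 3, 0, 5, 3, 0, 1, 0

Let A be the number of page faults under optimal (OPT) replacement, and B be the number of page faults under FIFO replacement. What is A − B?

Under OPT: F F F F . F . . F . F . . F . . F . → 9 faults.
Under FIFO: F F F F F F F . F . F . . F . F F . → 12 faults.
A − B = 9 − 12 = -3.

-3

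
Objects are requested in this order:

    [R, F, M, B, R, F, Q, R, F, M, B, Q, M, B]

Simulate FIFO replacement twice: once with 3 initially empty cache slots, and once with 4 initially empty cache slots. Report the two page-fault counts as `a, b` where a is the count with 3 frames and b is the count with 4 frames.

9, 10

3 frames: F F F F F F F . . F F . . . → 9 faults.
4 frames: F F F F . . F F F F F F . . → 10 faults.
10 > 9: adding a frame increased faults — Belady's anomaly.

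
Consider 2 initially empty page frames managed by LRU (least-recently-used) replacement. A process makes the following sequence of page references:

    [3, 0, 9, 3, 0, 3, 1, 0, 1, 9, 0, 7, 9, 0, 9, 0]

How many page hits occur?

3 → miss, frames (3)
0 → miss, frames (3 0)
9 → miss, evict 3, frames (0 9)
3 → miss, evict 0, frames (9 3)
0 → miss, evict 9, frames (3 0)
3 → hit
1 → miss, evict 0, frames (3 1)
0 → miss, evict 3, frames (1 0)
1 → hit
9 → miss, evict 0, frames (1 9)
0 → miss, evict 1, frames (9 0)
7 → miss, evict 9, frames (0 7)
9 → miss, evict 0, frames (7 9)
0 → miss, evict 7, frames (9 0)
9 → hit
0 → hit
Hits: 4.

4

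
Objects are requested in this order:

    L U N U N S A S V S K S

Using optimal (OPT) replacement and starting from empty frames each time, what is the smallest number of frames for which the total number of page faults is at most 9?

f=1: 12 faults
f=2: 7 faults
f=3: 7 faults
f=4: 7 faults
f=5: 7 faults
f=6: 7 faults
f=7: 7 faults
Smallest f with faults ≤ 9 is 2.

2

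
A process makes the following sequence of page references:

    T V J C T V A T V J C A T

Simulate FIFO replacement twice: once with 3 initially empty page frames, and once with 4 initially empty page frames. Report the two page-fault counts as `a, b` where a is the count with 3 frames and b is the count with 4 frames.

10, 11

3 frames: F F F F F F F . . F F . F → 10 faults.
4 frames: F F F F . . F F F F F F F → 11 faults.
11 > 10: adding a frame increased faults — Belady's anomaly.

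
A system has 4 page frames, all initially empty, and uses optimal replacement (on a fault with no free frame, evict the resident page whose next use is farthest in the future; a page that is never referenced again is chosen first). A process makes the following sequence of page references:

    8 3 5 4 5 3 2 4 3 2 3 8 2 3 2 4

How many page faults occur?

8 → fault, frames {8}
3 → fault, frames {8,3}
5 → fault, frames {8,3,5}
4 → fault, frames {8,3,5,4}
5 → hit
3 → hit
2 → fault, evict 5, frames {8,3,4,2}
4 → hit
3 → hit
2 → hit
3 → hit
8 → hit
2 → hit
3 → hit
2 → hit
4 → hit
Page faults: 5.

5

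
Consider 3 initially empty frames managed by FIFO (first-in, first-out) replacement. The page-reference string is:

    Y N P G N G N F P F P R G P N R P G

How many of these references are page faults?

9

Y → fault, frames (Y)
N → fault, frames (Y N)
P → fault, frames (Y N P)
G → fault, evict Y, frames (N P G)
N → hit
G → hit
N → hit
F → fault, evict N, frames (P G F)
P → hit
F → hit
P → hit
R → fault, evict P, frames (G F R)
G → hit
P → fault, evict G, frames (F R P)
N → fault, evict F, frames (R P N)
R → hit
P → hit
G → fault, evict R, frames (P N G)
Page faults: 9.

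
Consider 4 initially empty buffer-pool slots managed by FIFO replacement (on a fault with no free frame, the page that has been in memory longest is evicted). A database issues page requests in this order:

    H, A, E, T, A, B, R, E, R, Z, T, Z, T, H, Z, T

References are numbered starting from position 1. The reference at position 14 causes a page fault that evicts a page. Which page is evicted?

pos 1: H → fault, frames (H)
pos 2: A → fault, frames (H A)
pos 3: E → fault, frames (H A E)
pos 4: T → fault, frames (H A E T)
pos 5: A → hit
pos 6: B → fault, evict H, frames (A E T B)
pos 7: R → fault, evict A, frames (E T B R)
pos 8: E → hit
pos 9: R → hit
pos 10: Z → fault, evict E, frames (T B R Z)
pos 11: T → hit
pos 12: Z → hit
pos 13: T → hit
pos 14: H → fault, evict T, frames (B R Z H)
At position 14, page T is evicted.

T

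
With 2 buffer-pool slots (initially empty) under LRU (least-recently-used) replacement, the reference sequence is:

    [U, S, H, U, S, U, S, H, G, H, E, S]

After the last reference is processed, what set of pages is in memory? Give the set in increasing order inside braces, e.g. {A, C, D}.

{E, S}

U -> miss, frames [U]
S -> miss, frames [U, S]
H -> miss, evict U, frames [S, H]
U -> miss, evict S, frames [H, U]
S -> miss, evict H, frames [U, S]
U -> hit
S -> hit
H -> miss, evict U, frames [S, H]
G -> miss, evict S, frames [H, G]
H -> hit
E -> miss, evict G, frames [H, E]
S -> miss, evict H, frames [E, S]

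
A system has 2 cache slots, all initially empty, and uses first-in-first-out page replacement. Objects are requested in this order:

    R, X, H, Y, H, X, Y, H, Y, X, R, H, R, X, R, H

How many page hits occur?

R: miss, frames [R]
X: miss, frames [R, X]
H: miss, evict R, frames [X, H]
Y: miss, evict X, frames [H, Y]
H: hit
X: miss, evict H, frames [Y, X]
Y: hit
H: miss, evict Y, frames [X, H]
Y: miss, evict X, frames [H, Y]
X: miss, evict H, frames [Y, X]
R: miss, evict Y, frames [X, R]
H: miss, evict X, frames [R, H]
R: hit
X: miss, evict R, frames [H, X]
R: miss, evict H, frames [X, R]
H: miss, evict X, frames [R, H]
Hits: 3.

3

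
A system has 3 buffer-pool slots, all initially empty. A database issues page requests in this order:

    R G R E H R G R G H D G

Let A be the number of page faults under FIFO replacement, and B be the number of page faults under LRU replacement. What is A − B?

1

Under FIFO: F F . F F F F . . . F . → 7 faults.
Under LRU: F F . F F . F . . . F . → 6 faults.
A − B = 7 − 6 = 1.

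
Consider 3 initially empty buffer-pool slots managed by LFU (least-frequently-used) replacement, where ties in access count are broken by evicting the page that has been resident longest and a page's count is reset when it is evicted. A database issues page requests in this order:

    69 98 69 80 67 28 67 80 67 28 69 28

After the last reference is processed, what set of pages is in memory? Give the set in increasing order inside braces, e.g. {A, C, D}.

69: fault, frames [69]
98: fault, frames [69, 98]
69: hit
80: fault, frames [69, 98, 80]
67: fault, evict 98, frames [69, 80, 67]
28: fault, evict 80, frames [69, 67, 28]
67: hit
80: fault, evict 28, frames [69, 67, 80]
67: hit
28: fault, evict 80, frames [69, 67, 28]
69: hit
28: hit

{28, 67, 69}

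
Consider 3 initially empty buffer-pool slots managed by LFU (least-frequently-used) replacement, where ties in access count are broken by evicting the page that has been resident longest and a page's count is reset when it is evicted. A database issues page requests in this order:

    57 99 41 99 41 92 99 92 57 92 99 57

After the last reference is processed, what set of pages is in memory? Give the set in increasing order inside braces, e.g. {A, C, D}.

{57, 92, 99}

57 → miss, frames [57]
99 → miss, frames [57, 99]
41 → miss, frames [57, 99, 41]
99 → hit
41 → hit
92 → miss, evict 57, frames [99, 41, 92]
99 → hit
92 → hit
57 → miss, evict 41, frames [99, 92, 57]
92 → hit
99 → hit
57 → hit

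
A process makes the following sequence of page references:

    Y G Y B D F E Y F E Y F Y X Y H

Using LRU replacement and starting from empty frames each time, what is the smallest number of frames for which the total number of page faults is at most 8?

5

f=1: 16 faults
f=2: 13 faults
f=3: 9 faults
f=4: 9 faults
f=5: 8 faults
f=6: 8 faults
f=7: 8 faults
f=8: 8 faults
Smallest f with faults ≤ 8 is 5.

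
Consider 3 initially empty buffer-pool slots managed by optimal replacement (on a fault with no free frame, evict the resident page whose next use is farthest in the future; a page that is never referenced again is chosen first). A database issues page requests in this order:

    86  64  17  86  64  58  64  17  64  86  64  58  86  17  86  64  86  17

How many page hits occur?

12

86: miss, frames (86)
64: miss, frames (86 64)
17: miss, frames (86 64 17)
86: hit
64: hit
58: miss, evict 86, frames (64 17 58)
64: hit
17: hit
64: hit
86: miss, evict 17, frames (64 58 86)
64: hit
58: hit
86: hit
17: miss, evict 58, frames (64 86 17)
86: hit
64: hit
86: hit
17: hit
Hits: 12.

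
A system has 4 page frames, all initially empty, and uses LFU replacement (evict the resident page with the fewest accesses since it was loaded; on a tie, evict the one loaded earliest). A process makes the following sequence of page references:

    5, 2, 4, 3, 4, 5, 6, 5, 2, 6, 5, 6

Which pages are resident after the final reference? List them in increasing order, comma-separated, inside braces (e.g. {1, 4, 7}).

5 -> fault, frames {5}
2 -> fault, frames {5,2}
4 -> fault, frames {5,2,4}
3 -> fault, frames {5,2,4,3}
4 -> hit
5 -> hit
6 -> fault, evict 2, frames {5,4,3,6}
5 -> hit
2 -> fault, evict 3, frames {5,4,6,2}
6 -> hit
5 -> hit
6 -> hit

{2, 4, 5, 6}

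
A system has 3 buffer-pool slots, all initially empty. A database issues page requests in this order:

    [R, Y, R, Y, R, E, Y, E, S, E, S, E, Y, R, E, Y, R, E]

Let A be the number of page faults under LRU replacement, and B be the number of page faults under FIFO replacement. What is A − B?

-2

Under LRU: F F . . . F . . F . . . . F . . . . → 5 faults.
Under FIFO: F F . . . F . . F . . . . F . F . F → 7 faults.
A − B = 5 − 7 = -2.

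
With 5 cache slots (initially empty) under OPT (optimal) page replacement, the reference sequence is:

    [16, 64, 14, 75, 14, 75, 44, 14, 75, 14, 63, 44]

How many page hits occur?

16: fault, frames [16]
64: fault, frames [16, 64]
14: fault, frames [16, 64, 14]
75: fault, frames [16, 64, 14, 75]
14: hit
75: hit
44: fault, frames [16, 64, 14, 75, 44]
14: hit
75: hit
14: hit
63: fault, evict 75, frames [16, 64, 14, 44, 63]
44: hit
Hits: 6.

6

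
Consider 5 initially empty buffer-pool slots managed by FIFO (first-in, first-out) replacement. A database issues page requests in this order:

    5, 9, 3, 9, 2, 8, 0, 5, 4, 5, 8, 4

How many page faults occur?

5 → fault, frames [5]
9 → fault, frames [5, 9]
3 → fault, frames [5, 9, 3]
9 → hit
2 → fault, frames [5, 9, 3, 2]
8 → fault, frames [5, 9, 3, 2, 8]
0 → fault, evict 5, frames [9, 3, 2, 8, 0]
5 → fault, evict 9, frames [3, 2, 8, 0, 5]
4 → fault, evict 3, frames [2, 8, 0, 5, 4]
5 → hit
8 → hit
4 → hit
Page faults: 8.

8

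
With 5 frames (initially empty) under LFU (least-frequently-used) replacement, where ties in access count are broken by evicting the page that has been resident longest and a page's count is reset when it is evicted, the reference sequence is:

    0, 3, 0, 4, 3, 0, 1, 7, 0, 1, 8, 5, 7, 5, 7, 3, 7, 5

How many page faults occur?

8

0 → miss, frames (0)
3 → miss, frames (0 3)
0 → hit
4 → miss, frames (0 3 4)
3 → hit
0 → hit
1 → miss, frames (0 3 4 1)
7 → miss, frames (0 3 4 1 7)
0 → hit
1 → hit
8 → miss, evict 4, frames (0 3 1 7 8)
5 → miss, evict 7, frames (0 3 1 8 5)
7 → miss, evict 8, frames (0 3 1 5 7)
5 → hit
7 → hit
3 → hit
7 → hit
5 → hit
Page faults: 8.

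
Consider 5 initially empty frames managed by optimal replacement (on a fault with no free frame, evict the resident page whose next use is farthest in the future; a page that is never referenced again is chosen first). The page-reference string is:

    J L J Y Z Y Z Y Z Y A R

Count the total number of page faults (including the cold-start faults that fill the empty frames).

6

J -> miss, frames {J}
L -> miss, frames {J,L}
J -> hit
Y -> miss, frames {J,L,Y}
Z -> miss, frames {J,L,Y,Z}
Y -> hit
Z -> hit
Y -> hit
Z -> hit
Y -> hit
A -> miss, frames {J,L,Y,Z,A}
R -> miss, evict A, frames {J,L,Y,Z,R}
Page faults: 6.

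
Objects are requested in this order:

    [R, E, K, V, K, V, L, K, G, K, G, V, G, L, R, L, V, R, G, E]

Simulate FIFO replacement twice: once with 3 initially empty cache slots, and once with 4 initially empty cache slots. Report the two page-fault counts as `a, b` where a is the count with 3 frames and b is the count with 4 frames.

3 frames: F F F F . . F . F F . F . F F . . . F F → 12 faults.
4 frames: F F F F . . F . F . . . . . F . . . . F → 8 faults.
8 < 12: adding a frame reduced faults, as is typical.

12, 8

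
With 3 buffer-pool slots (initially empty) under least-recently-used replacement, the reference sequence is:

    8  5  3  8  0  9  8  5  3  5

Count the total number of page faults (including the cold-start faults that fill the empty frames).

8: miss, frames [8]
5: miss, frames [8, 5]
3: miss, frames [8, 5, 3]
8: hit
0: miss, evict 5, frames [3, 8, 0]
9: miss, evict 3, frames [8, 0, 9]
8: hit
5: miss, evict 0, frames [9, 8, 5]
3: miss, evict 9, frames [8, 5, 3]
5: hit
Page faults: 7.

7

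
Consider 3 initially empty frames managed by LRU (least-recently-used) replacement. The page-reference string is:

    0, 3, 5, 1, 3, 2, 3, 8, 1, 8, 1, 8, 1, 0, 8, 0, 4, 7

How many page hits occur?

8

0: miss, frames (0)
3: miss, frames (0 3)
5: miss, frames (0 3 5)
1: miss, evict 0, frames (3 5 1)
3: hit
2: miss, evict 5, frames (1 3 2)
3: hit
8: miss, evict 1, frames (2 3 8)
1: miss, evict 2, frames (3 8 1)
8: hit
1: hit
8: hit
1: hit
0: miss, evict 3, frames (8 1 0)
8: hit
0: hit
4: miss, evict 1, frames (8 0 4)
7: miss, evict 8, frames (0 4 7)
Hits: 8.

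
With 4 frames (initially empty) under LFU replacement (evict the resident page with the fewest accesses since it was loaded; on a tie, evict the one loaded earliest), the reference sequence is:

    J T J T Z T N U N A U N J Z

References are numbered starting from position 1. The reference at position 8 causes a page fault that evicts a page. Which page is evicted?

pos 1: J -> miss, frames (J)
pos 2: T -> miss, frames (J T)
pos 3: J -> hit
pos 4: T -> hit
pos 5: Z -> miss, frames (J T Z)
pos 6: T -> hit
pos 7: N -> miss, frames (J T Z N)
pos 8: U -> miss, evict Z, frames (J T N U)
At position 8, page Z is evicted.

Z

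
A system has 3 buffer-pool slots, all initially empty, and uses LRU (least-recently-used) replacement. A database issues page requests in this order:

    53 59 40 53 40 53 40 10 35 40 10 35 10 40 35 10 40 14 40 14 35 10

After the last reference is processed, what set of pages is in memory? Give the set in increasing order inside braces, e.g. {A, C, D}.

53 → miss, frames (53)
59 → miss, frames (53 59)
40 → miss, frames (53 59 40)
53 → hit
40 → hit
53 → hit
40 → hit
10 → miss, evict 59, frames (53 40 10)
35 → miss, evict 53, frames (40 10 35)
40 → hit
10 → hit
35 → hit
10 → hit
40 → hit
35 → hit
10 → hit
40 → hit
14 → miss, evict 35, frames (10 40 14)
40 → hit
14 → hit
35 → miss, evict 10, frames (40 14 35)
10 → miss, evict 40, frames (14 35 10)

{10, 14, 35}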